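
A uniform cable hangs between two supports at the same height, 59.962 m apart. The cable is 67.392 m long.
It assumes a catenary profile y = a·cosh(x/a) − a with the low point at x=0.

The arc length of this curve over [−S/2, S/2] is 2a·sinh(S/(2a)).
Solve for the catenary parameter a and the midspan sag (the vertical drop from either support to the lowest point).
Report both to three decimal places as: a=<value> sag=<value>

seed: a₀ = √(S³/(24(L−S))) = √(59.962³/(24·7.430)) = 34.770756
iter 1: u=0.862248  f(a)=+2.811e-01  f'(a)=-4.600e-01  a ← 34.770756 − (+2.811e-01/-4.600e-01) = 35.381929
iter 2: u=0.847353  f(a)=+7.584e-03  f'(a)=-4.355e-01  a ← 35.381929 − (+7.584e-03/-4.355e-01) = 35.399344
iter 3: u=0.846937  f(a)=+5.858e-06  f'(a)=-4.348e-01  a ← 35.399344 − (+5.858e-06/-4.348e-01) = 35.399358
iter 4: u=0.846936  f(a)=+3.510e-12  f'(a)=-4.348e-01  a ← 35.399358 − (+3.510e-12/-4.348e-01) = 35.399358
converged: |Δa| < 1e-12 after 4 iterations
sag = a·(cosh(S/(2a)) − 1) = 35.399358·(cosh(0.846936) − 1) = 13.473282
T_max/T_min = cosh(S/(2a)) = 1.380608

a=35.399 sag=13.473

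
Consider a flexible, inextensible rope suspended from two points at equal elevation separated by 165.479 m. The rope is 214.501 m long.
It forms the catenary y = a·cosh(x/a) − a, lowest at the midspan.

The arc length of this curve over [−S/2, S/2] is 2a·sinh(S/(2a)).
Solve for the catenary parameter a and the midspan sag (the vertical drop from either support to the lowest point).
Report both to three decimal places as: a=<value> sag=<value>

a=64.649 sag=60.579

seed: a₀ = √(S³/(24(L−S))) = √(165.479³/(24·49.022)) = 62.060204
iter 1: u=1.333213  f(a)=+4.546e+00  f'(a)=-1.879e+00  a ← 62.060204 − (+4.546e+00/-1.879e+00) = 64.479367
iter 2: u=1.283193  f(a)=+2.793e-01  f'(a)=-1.655e+00  a ← 64.479367 − (+2.793e-01/-1.655e+00) = 64.648177
iter 3: u=1.279843  f(a)=+1.207e-03  f'(a)=-1.640e+00  a ← 64.648177 − (+1.207e-03/-1.640e+00) = 64.648913
iter 4: u=1.279828  f(a)=+2.277e-08  f'(a)=-1.640e+00  a ← 64.648913 − (+2.277e-08/-1.640e+00) = 64.648913
iter 5: u=1.279828  f(a)=+0.000e+00  f'(a)=-1.640e+00  a ← 64.648913 − (+0.000e+00/-1.640e+00) = 64.648913
converged: |Δa| < 1e-12 after 5 iterations
sag = a·(cosh(S/(2a)) − 1) = 64.648913·(cosh(1.279828) − 1) = 60.579485
T_max/T_min = cosh(S/(2a)) = 1.937053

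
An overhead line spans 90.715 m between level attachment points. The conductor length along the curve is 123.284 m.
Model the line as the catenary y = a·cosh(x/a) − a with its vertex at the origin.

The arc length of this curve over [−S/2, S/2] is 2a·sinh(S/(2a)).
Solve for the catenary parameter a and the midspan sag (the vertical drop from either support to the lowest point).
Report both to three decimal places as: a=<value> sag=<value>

a=32.447 sag=37.213

seed: a₀ = √(S³/(24(L−S))) = √(90.715³/(24·32.569)) = 30.903725
iter 1: u=1.467703  f(a)=+3.693e+00  f'(a)=-2.598e+00  a ← 30.903725 − (+3.693e+00/-2.598e+00) = 32.325236
iter 2: u=1.403161  f(a)=+2.701e-01  f'(a)=-2.231e+00  a ← 32.325236 − (+2.701e-01/-2.231e+00) = 32.446322
iter 3: u=1.397924  f(a)=+1.697e-03  f'(a)=-2.203e+00  a ← 32.446322 − (+1.697e-03/-2.203e+00) = 32.447092
iter 4: u=1.397891  f(a)=+6.790e-08  f'(a)=-2.203e+00  a ← 32.447092 − (+6.790e-08/-2.203e+00) = 32.447092
iter 5: u=1.397891  f(a)=-1.421e-14  f'(a)=-2.203e+00  a ← 32.447092 − (-1.421e-14/-2.203e+00) = 32.447092
converged: |Δa| < 1e-12 after 5 iterations
sag = a·(cosh(S/(2a)) − 1) = 32.447092·(cosh(1.397891) − 1) = 37.213155
T_max/T_min = cosh(S/(2a)) = 2.146887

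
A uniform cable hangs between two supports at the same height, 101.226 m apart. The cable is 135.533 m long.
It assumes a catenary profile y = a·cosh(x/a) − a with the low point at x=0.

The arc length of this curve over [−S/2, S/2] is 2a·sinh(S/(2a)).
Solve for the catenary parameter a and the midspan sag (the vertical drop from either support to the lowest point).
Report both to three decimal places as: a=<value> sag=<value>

a=37.173 sag=40.120

seed: a₀ = √(S³/(24(L−S))) = √(101.226³/(24·34.307)) = 35.492870
iter 1: u=1.426005  f(a)=+3.662e+00  f'(a)=-2.356e+00  a ← 35.492870 − (+3.662e+00/-2.356e+00) = 37.047194
iter 2: u=1.366176  f(a)=+2.543e-01  f'(a)=-2.039e+00  a ← 37.047194 − (+2.543e-01/-2.039e+00) = 37.171899
iter 3: u=1.361593  f(a)=+1.429e-03  f'(a)=-2.016e+00  a ← 37.171899 − (+1.429e-03/-2.016e+00) = 37.172607
iter 4: u=1.361567  f(a)=+4.564e-08  f'(a)=-2.016e+00  a ← 37.172607 − (+4.564e-08/-2.016e+00) = 37.172607
iter 5: u=1.361567  f(a)=+0.000e+00  f'(a)=-2.016e+00  a ← 37.172607 − (+0.000e+00/-2.016e+00) = 37.172607
converged: |Δa| < 1e-12 after 5 iterations
sag = a·(cosh(S/(2a)) − 1) = 37.172607·(cosh(1.361567) − 1) = 40.119703
T_max/T_min = cosh(S/(2a)) = 2.079281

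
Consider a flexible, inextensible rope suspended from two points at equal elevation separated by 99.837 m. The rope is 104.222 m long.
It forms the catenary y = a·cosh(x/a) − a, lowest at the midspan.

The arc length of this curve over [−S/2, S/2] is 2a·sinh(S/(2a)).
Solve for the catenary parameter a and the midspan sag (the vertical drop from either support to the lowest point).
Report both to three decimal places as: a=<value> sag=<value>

seed: a₀ = √(S³/(24(L−S))) = √(99.837³/(24·4.385)) = 97.240428
iter 1: u=0.513351  f(a)=+5.814e-02  f'(a)=-9.259e-02  a ← 97.240428 − (+5.814e-02/-9.259e-02) = 97.868401
iter 2: u=0.510057  f(a)=+5.680e-04  f'(a)=-9.079e-02  a ← 97.868401 − (+5.680e-04/-9.079e-02) = 97.874658
iter 3: u=0.510025  f(a)=+5.541e-08  f'(a)=-9.077e-02  a ← 97.874658 − (+5.541e-08/-9.077e-02) = 97.874658
iter 4: u=0.510025  f(a)=+0.000e+00  f'(a)=-9.077e-02  a ← 97.874658 − (+0.000e+00/-9.077e-02) = 97.874658
converged: |Δa| < 1e-12 after 4 iterations
sag = a·(cosh(S/(2a)) − 1) = 97.874658·(cosh(0.510025) − 1) = 13.008186
T_max/T_min = cosh(S/(2a)) = 1.132907

a=97.875 sag=13.008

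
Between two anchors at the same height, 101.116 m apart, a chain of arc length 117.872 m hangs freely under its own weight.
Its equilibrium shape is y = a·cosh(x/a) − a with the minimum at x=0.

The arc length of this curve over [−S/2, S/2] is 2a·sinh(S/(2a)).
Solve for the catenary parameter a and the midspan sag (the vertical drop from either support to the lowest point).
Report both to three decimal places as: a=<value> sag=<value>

seed: a₀ = √(S³/(24(L−S))) = √(101.116³/(24·16.756)) = 50.703627
iter 1: u=0.997128  f(a)=+8.530e-01  f'(a)=-7.290e-01  a ← 50.703627 − (+8.530e-01/-7.290e-01) = 51.873658
iter 2: u=0.974637  f(a)=+3.042e-02  f'(a)=-6.779e-01  a ← 51.873658 − (+3.042e-02/-6.779e-01) = 51.918532
iter 3: u=0.973795  f(a)=+4.185e-05  f'(a)=-6.760e-01  a ← 51.918532 − (+4.185e-05/-6.760e-01) = 51.918593
iter 4: u=0.973794  f(a)=+7.947e-11  f'(a)=-6.760e-01  a ← 51.918593 − (+7.947e-11/-6.760e-01) = 51.918593
iter 5: u=0.973794  f(a)=+0.000e+00  f'(a)=-6.760e-01  a ← 51.918593 − (+0.000e+00/-6.760e-01) = 51.918593
converged: |Δa| < 1e-12 after 5 iterations
sag = a·(cosh(S/(2a)) − 1) = 51.918593·(cosh(0.973794) − 1) = 26.624340
T_max/T_min = cosh(S/(2a)) = 1.512809

a=51.919 sag=26.624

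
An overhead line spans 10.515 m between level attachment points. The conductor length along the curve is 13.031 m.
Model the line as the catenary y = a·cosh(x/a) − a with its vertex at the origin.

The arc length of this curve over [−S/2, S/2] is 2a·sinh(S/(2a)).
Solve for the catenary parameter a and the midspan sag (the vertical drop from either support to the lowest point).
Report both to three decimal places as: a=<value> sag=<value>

seed: a₀ = √(S³/(24(L−S))) = √(10.515³/(24·2.516)) = 4.387862
iter 1: u=1.198192  f(a)=+1.869e-01  f'(a)=-1.320e+00  a ← 4.387862 − (+1.869e-01/-1.320e+00) = 4.529445
iter 2: u=1.160738  f(a)=+9.428e-03  f'(a)=-1.190e+00  a ← 4.529445 − (+9.428e-03/-1.190e+00) = 4.537367
iter 3: u=1.158712  f(a)=+2.681e-05  f'(a)=-1.183e+00  a ← 4.537367 − (+2.681e-05/-1.183e+00) = 4.537390
iter 4: u=1.158706  f(a)=+2.181e-10  f'(a)=-1.183e+00  a ← 4.537390 − (+2.181e-10/-1.183e+00) = 4.537390
iter 5: u=1.158706  f(a)=+0.000e+00  f'(a)=-1.183e+00  a ← 4.537390 − (+0.000e+00/-1.183e+00) = 4.537390
converged: |Δa| < 1e-12 after 5 iterations
sag = a·(cosh(S/(2a)) − 1) = 4.537390·(cosh(1.158706) − 1) = 3.402361
T_max/T_min = cosh(S/(2a)) = 1.749850

a=4.537 sag=3.402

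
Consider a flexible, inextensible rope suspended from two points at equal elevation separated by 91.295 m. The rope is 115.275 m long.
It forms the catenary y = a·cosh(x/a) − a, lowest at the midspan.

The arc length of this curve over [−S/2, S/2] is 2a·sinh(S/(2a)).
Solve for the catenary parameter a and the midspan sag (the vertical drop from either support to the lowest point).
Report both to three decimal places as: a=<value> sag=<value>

a=37.715 sag=31.165

seed: a₀ = √(S³/(24(L−S))) = √(91.295³/(24·23.980)) = 36.361373
iter 1: u=1.255384  f(a)=+1.962e+00  f'(a)=-1.539e+00  a ← 36.361373 − (+1.962e+00/-1.539e+00) = 37.636369
iter 2: u=1.212856  f(a)=+1.079e-01  f'(a)=-1.374e+00  a ← 37.636369 − (+1.079e-01/-1.374e+00) = 37.714926
iter 3: u=1.210330  f(a)=+3.686e-04  f'(a)=-1.364e+00  a ← 37.714926 − (+3.686e-04/-1.364e+00) = 37.715196
iter 4: u=1.210321  f(a)=+4.331e-09  f'(a)=-1.364e+00  a ← 37.715196 − (+4.331e-09/-1.364e+00) = 37.715196
iter 5: u=1.210321  f(a)=-2.842e-14  f'(a)=-1.364e+00  a ← 37.715196 − (-2.842e-14/-1.364e+00) = 37.715196
converged: |Δa| < 1e-12 after 5 iterations
sag = a·(cosh(S/(2a)) − 1) = 37.715196·(cosh(1.210321) − 1) = 31.165261
T_max/T_min = cosh(S/(2a)) = 1.826332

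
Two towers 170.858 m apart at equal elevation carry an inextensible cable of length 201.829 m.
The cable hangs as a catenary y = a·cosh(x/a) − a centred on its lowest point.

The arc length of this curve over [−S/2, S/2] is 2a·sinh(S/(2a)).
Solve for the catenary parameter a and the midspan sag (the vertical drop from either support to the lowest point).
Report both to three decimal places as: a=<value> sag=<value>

seed: a₀ = √(S³/(24(L−S))) = √(170.858³/(24·30.971)) = 81.916190
iter 1: u=1.042883  f(a)=+1.728e+00  f'(a)=-8.417e-01  a ← 81.916190 − (+1.728e+00/-8.417e-01) = 83.969848
iter 2: u=1.017377  f(a)=+6.714e-02  f'(a)=-7.774e-01  a ← 83.969848 − (+6.714e-02/-7.774e-01) = 84.056203
iter 3: u=1.016332  f(a)=+1.103e-04  f'(a)=-7.749e-01  a ← 84.056203 − (+1.103e-04/-7.749e-01) = 84.056346
iter 4: u=1.016330  f(a)=+2.992e-10  f'(a)=-7.749e-01  a ← 84.056346 − (+2.992e-10/-7.749e-01) = 84.056346
iter 5: u=1.016330  f(a)=-2.842e-14  f'(a)=-7.749e-01  a ← 84.056346 − (-2.842e-14/-7.749e-01) = 84.056346
converged: |Δa| < 1e-12 after 5 iterations
sag = a·(cosh(S/(2a)) − 1) = 84.056346·(cosh(1.016330) − 1) = 47.279885
T_max/T_min = cosh(S/(2a)) = 1.562478

a=84.056 sag=47.280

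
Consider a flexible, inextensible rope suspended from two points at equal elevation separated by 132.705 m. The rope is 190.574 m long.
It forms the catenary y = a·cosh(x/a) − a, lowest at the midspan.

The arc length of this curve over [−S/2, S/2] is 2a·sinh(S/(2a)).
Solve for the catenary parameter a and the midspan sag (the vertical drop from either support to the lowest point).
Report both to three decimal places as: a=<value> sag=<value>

seed: a₀ = √(S³/(24(L−S))) = √(132.705³/(24·57.869)) = 41.020629
iter 1: u=1.617540  f(a)=+8.060e+00  f'(a)=-3.632e+00  a ← 41.020629 − (+8.060e+00/-3.632e+00) = 43.239646
iter 2: u=1.534529  f(a)=+7.002e-01  f'(a)=-3.026e+00  a ← 43.239646 − (+7.002e-01/-3.026e+00) = 43.471033
iter 3: u=1.526361  f(a)=+6.396e-03  f'(a)=-2.971e+00  a ← 43.471033 − (+6.396e-03/-2.971e+00) = 43.473186
iter 4: u=1.526286  f(a)=+5.443e-07  f'(a)=-2.971e+00  a ← 43.473186 − (+5.443e-07/-2.971e+00) = 43.473186
iter 5: u=1.526286  f(a)=-2.842e-14  f'(a)=-2.971e+00  a ← 43.473186 − (-2.842e-14/-2.971e+00) = 43.473186
converged: |Δa| < 1e-12 after 5 iterations
sag = a·(cosh(S/(2a)) − 1) = 43.473186·(cosh(1.526286) − 1) = 61.262339
T_max/T_min = cosh(S/(2a)) = 2.409198

a=43.473 sag=61.262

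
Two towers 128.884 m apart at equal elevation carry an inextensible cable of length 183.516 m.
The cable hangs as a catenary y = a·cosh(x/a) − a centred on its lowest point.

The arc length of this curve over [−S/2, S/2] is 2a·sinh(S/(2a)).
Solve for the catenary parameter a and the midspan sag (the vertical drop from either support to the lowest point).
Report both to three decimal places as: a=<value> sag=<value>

seed: a₀ = √(S³/(24(L−S))) = √(128.884³/(24·54.632)) = 40.408185
iter 1: u=1.594776  f(a)=+7.383e+00  f'(a)=-3.457e+00  a ← 40.408185 − (+7.383e+00/-3.457e+00) = 42.543779
iter 2: u=1.514722  f(a)=+6.257e-01  f'(a)=-2.894e+00  a ← 42.543779 − (+6.257e-01/-2.894e+00) = 42.759991
iter 3: u=1.507063  f(a)=+5.413e-03  f'(a)=-2.844e+00  a ← 42.759991 − (+5.413e-03/-2.844e+00) = 42.761894
iter 4: u=1.506996  f(a)=+4.129e-07  f'(a)=-2.844e+00  a ← 42.761894 − (+4.129e-07/-2.844e+00) = 42.761895
iter 5: u=1.506996  f(a)=+2.842e-14  f'(a)=-2.844e+00  a ← 42.761895 − (+2.842e-14/-2.844e+00) = 42.761895
converged: |Δa| < 1e-12 after 5 iterations
sag = a·(cosh(S/(2a)) − 1) = 42.761895·(cosh(1.506996) − 1) = 58.471056
T_max/T_min = cosh(S/(2a)) = 2.367364

a=42.762 sag=58.471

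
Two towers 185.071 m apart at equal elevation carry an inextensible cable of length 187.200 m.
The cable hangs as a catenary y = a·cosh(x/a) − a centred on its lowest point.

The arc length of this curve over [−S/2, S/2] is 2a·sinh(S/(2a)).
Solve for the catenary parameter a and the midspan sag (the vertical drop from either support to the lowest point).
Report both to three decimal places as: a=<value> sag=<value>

seed: a₀ = √(S³/(24(L−S))) = √(185.071³/(24·2.129)) = 352.220076
iter 1: u=0.262721  f(a)=+7.359e-03  f'(a)=-1.217e-02  a ← 352.220076 − (+7.359e-03/-1.217e-02) = 352.824667
iter 2: u=0.262270  f(a)=+1.899e-05  f'(a)=-1.211e-02  a ← 352.824667 − (+1.899e-05/-1.211e-02) = 352.826235
iter 3: u=0.262269  f(a)=+1.272e-10  f'(a)=-1.211e-02  a ← 352.826235 − (+1.272e-10/-1.211e-02) = 352.826235
iter 4: u=0.262269  f(a)=+0.000e+00  f'(a)=-1.211e-02  a ← 352.826235 − (+0.000e+00/-1.211e-02) = 352.826235
converged: |Δa| < 1e-12 after 4 iterations
sag = a·(cosh(S/(2a)) − 1) = 352.826235·(cosh(0.262269) − 1) = 12.204328
T_max/T_min = cosh(S/(2a)) = 1.034590

a=352.826 sag=12.204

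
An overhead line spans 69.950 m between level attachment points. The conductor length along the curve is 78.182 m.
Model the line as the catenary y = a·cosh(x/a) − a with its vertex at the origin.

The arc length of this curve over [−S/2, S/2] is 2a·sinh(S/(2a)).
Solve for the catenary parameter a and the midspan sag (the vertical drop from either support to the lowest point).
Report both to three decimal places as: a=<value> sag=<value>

a=42.338 sag=15.287

seed: a₀ = √(S³/(24(L−S))) = √(69.950³/(24·8.232)) = 41.622032
iter 1: u=0.840300  f(a)=+2.956e-01  f'(a)=-4.242e-01  a ← 41.622032 − (+2.956e-01/-4.242e-01) = 42.318788
iter 2: u=0.826465  f(a)=+7.585e-03  f'(a)=-4.027e-01  a ← 42.318788 − (+7.585e-03/-4.027e-01) = 42.337625
iter 3: u=0.826097  f(a)=+5.287e-06  f'(a)=-4.021e-01  a ← 42.337625 − (+5.287e-06/-4.021e-01) = 42.337638
iter 4: u=0.826097  f(a)=+2.558e-12  f'(a)=-4.021e-01  a ← 42.337638 − (+2.558e-12/-4.021e-01) = 42.337638
converged: |Δa| < 1e-12 after 4 iterations
sag = a·(cosh(S/(2a)) − 1) = 42.337638·(cosh(0.826097) − 1) = 15.286852
T_max/T_min = cosh(S/(2a)) = 1.361070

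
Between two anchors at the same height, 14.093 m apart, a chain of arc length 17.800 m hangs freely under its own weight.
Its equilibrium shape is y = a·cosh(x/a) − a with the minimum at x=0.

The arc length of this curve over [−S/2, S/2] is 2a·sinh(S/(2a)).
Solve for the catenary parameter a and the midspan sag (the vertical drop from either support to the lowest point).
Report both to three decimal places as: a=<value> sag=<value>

a=5.818 sag=4.815

seed: a₀ = √(S³/(24(L−S))) = √(14.093³/(24·3.707)) = 5.609036
iter 1: u=1.256276  f(a)=+3.038e-01  f'(a)=-1.543e+00  a ← 5.609036 − (+3.038e-01/-1.543e+00) = 5.805963
iter 2: u=1.213666  f(a)=+1.673e-02  f'(a)=-1.377e+00  a ← 5.805963 − (+1.673e-02/-1.377e+00) = 5.818114
iter 3: u=1.211131  f(a)=+5.730e-05  f'(a)=-1.367e+00  a ← 5.818114 − (+5.730e-05/-1.367e+00) = 5.818156
iter 4: u=1.211123  f(a)=+6.771e-10  f'(a)=-1.367e+00  a ← 5.818156 − (+6.771e-10/-1.367e+00) = 5.818156
iter 5: u=1.211123  f(a)=+0.000e+00  f'(a)=-1.367e+00  a ← 5.818156 − (+0.000e+00/-1.367e+00) = 5.818156
converged: |Δa| < 1e-12 after 5 iterations
sag = a·(cosh(S/(2a)) − 1) = 5.818156·(cosh(1.211123) − 1) = 4.814856
T_max/T_min = cosh(S/(2a)) = 1.827557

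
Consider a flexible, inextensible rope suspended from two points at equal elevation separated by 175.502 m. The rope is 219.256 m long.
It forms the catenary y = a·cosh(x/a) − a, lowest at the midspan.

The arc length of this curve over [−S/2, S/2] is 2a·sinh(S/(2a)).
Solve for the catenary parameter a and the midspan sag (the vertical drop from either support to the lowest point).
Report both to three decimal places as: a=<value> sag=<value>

seed: a₀ = √(S³/(24(L−S))) = √(175.502³/(24·43.754)) = 71.747802
iter 1: u=1.223048  f(a)=+3.391e+00  f'(a)=-1.412e+00  a ← 71.747802 − (+3.391e+00/-1.412e+00) = 74.149479
iter 2: u=1.183434  f(a)=+1.777e-01  f'(a)=-1.268e+00  a ← 74.149479 − (+1.777e-01/-1.268e+00) = 74.289687
iter 3: u=1.181200  f(a)=+5.479e-04  f'(a)=-1.260e+00  a ← 74.289687 − (+5.479e-04/-1.260e+00) = 74.290122
iter 4: u=1.181193  f(a)=+5.241e-09  f'(a)=-1.260e+00  a ← 74.290122 − (+5.241e-09/-1.260e+00) = 74.290122
iter 5: u=1.181193  f(a)=+5.684e-14  f'(a)=-1.260e+00  a ← 74.290122 − (+5.684e-14/-1.260e+00) = 74.290122
converged: |Δa| < 1e-12 after 5 iterations
sag = a·(cosh(S/(2a)) − 1) = 74.290122·(cosh(1.181193) − 1) = 58.138427
T_max/T_min = cosh(S/(2a)) = 1.782586

a=74.290 sag=58.138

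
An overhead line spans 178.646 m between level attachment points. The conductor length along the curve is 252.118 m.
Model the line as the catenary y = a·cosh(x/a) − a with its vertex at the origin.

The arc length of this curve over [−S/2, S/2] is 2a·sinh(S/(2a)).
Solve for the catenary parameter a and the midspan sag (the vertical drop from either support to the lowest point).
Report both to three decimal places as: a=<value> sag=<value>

a=60.083 sag=79.562

seed: a₀ = √(S³/(24(L−S))) = √(178.646³/(24·73.472)) = 56.862165
iter 1: u=1.570869  f(a)=+9.616e+00  f'(a)=-3.281e+00  a ← 56.862165 − (+9.616e+00/-3.281e+00) = 59.793316
iter 2: u=1.493863  f(a)=+7.936e-01  f'(a)=-2.760e+00  a ← 59.793316 − (+7.936e-01/-2.760e+00) = 60.080885
iter 3: u=1.486712  f(a)=+6.479e-03  f'(a)=-2.715e+00  a ← 60.080885 − (+6.479e-03/-2.715e+00) = 60.083271
iter 4: u=1.486653  f(a)=+4.396e-07  f'(a)=-2.714e+00  a ← 60.083271 − (+4.396e-07/-2.714e+00) = 60.083271
iter 5: u=1.486653  f(a)=+0.000e+00  f'(a)=-2.714e+00  a ← 60.083271 − (+0.000e+00/-2.714e+00) = 60.083271
converged: |Δa| < 1e-12 after 5 iterations
sag = a·(cosh(S/(2a)) − 1) = 60.083271·(cosh(1.486653) − 1) = 79.562248
T_max/T_min = cosh(S/(2a)) = 2.324200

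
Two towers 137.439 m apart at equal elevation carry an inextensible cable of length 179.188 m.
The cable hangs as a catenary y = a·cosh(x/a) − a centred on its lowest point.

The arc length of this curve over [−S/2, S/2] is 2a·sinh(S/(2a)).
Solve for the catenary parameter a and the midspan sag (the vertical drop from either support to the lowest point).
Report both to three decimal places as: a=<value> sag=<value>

a=53.076 sag=51.059

seed: a₀ = √(S³/(24(L−S))) = √(137.439³/(24·41.749)) = 50.902173
iter 1: u=1.350031  f(a)=+3.974e+00  f'(a)=-1.959e+00  a ← 50.902173 − (+3.974e+00/-1.959e+00) = 52.930227
iter 2: u=1.298304  f(a)=+2.498e-01  f'(a)=-1.720e+00  a ← 52.930227 − (+2.498e-01/-1.720e+00) = 53.075470
iter 3: u=1.294751  f(a)=+1.134e-03  f'(a)=-1.705e+00  a ← 53.075470 − (+1.134e-03/-1.705e+00) = 53.076135
iter 4: u=1.294734  f(a)=+2.360e-08  f'(a)=-1.704e+00  a ← 53.076135 − (+2.360e-08/-1.704e+00) = 53.076135
iter 5: u=1.294734  f(a)=+0.000e+00  f'(a)=-1.704e+00  a ← 53.076135 − (+0.000e+00/-1.704e+00) = 53.076135
converged: |Δa| < 1e-12 after 5 iterations
sag = a·(cosh(S/(2a)) − 1) = 53.076135·(cosh(1.294734) − 1) = 51.059166
T_max/T_min = cosh(S/(2a)) = 1.961999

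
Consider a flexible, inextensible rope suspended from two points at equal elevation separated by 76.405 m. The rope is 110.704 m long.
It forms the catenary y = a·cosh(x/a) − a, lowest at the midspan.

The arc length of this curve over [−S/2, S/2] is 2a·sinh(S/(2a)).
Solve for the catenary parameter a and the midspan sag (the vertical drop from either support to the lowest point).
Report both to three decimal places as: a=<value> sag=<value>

a=24.707 sag=35.909

seed: a₀ = √(S³/(24(L−S))) = √(76.405³/(24·34.299)) = 23.277499
iter 1: u=1.641177  f(a)=+4.927e+00  f'(a)=-3.821e+00  a ← 23.277499 − (+4.927e+00/-3.821e+00) = 24.566883
iter 2: u=1.555041  f(a)=+4.390e-01  f'(a)=-3.168e+00  a ← 24.566883 − (+4.390e-01/-3.168e+00) = 24.705458
iter 3: u=1.546318  f(a)=+4.238e-03  f'(a)=-3.107e+00  a ← 24.705458 − (+4.238e-03/-3.107e+00) = 24.706822
iter 4: u=1.546233  f(a)=+4.035e-07  f'(a)=-3.106e+00  a ← 24.706822 − (+4.035e-07/-3.106e+00) = 24.706822
iter 5: u=1.546233  f(a)=+4.263e-14  f'(a)=-3.106e+00  a ← 24.706822 − (+4.263e-14/-3.106e+00) = 24.706822
converged: |Δa| < 1e-12 after 5 iterations
sag = a·(cosh(S/(2a)) − 1) = 24.706822·(cosh(1.546233) − 1) = 35.908943
T_max/T_min = cosh(S/(2a)) = 2.453402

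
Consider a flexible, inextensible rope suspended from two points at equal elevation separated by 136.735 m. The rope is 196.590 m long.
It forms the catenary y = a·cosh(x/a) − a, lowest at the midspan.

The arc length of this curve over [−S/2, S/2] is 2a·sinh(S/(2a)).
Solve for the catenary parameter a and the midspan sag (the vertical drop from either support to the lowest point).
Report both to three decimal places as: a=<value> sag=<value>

a=44.717 sag=63.272

seed: a₀ = √(S³/(24(L−S))) = √(136.735³/(24·59.855)) = 42.185549
iter 1: u=1.620638  f(a)=+8.370e+00  f'(a)=-3.656e+00  a ← 42.185549 − (+8.370e+00/-3.656e+00) = 44.474741
iter 2: u=1.537221  f(a)=+7.296e-01  f'(a)=-3.044e+00  a ← 44.474741 − (+7.296e-01/-3.044e+00) = 44.714399
iter 3: u=1.528982  f(a)=+6.713e-03  f'(a)=-2.989e+00  a ← 44.714399 − (+6.713e-03/-2.989e+00) = 44.716646
iter 4: u=1.528905  f(a)=+5.799e-07  f'(a)=-2.988e+00  a ← 44.716646 − (+5.799e-07/-2.988e+00) = 44.716646
iter 5: u=1.528905  f(a)=-5.684e-14  f'(a)=-2.988e+00  a ← 44.716646 − (-5.684e-14/-2.988e+00) = 44.716646
converged: |Δa| < 1e-12 after 5 iterations
sag = a·(cosh(S/(2a)) − 1) = 44.716646·(cosh(1.528905) − 1) = 63.271712
T_max/T_min = cosh(S/(2a)) = 2.414948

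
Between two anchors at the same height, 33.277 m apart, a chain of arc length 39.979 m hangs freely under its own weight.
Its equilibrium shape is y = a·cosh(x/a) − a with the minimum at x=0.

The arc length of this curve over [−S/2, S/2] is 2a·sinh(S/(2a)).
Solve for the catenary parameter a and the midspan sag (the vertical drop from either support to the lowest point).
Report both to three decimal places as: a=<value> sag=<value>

a=15.573 sag=9.766

seed: a₀ = √(S³/(24(L−S))) = √(33.277³/(24·6.702)) = 15.135906
iter 1: u=1.099273  f(a)=+4.168e-01  f'(a)=-9.973e-01  a ← 15.135906 − (+4.168e-01/-9.973e-01) = 15.553813
iter 2: u=1.069738  f(a)=+1.788e-02  f'(a)=-9.134e-01  a ← 15.553813 − (+1.788e-02/-9.134e-01) = 15.573394
iter 3: u=1.068393  f(a)=+3.620e-05  f'(a)=-9.097e-01  a ← 15.573394 − (+3.620e-05/-9.097e-01) = 15.573434
iter 4: u=1.068390  f(a)=+1.490e-10  f'(a)=-9.097e-01  a ← 15.573434 − (+1.490e-10/-9.097e-01) = 15.573434
iter 5: u=1.068390  f(a)=-7.105e-15  f'(a)=-9.097e-01  a ← 15.573434 − (-7.105e-15/-9.097e-01) = 15.573434
converged: |Δa| < 1e-12 after 5 iterations
sag = a·(cosh(S/(2a)) − 1) = 15.573434·(cosh(1.068390) − 1) = 9.766494
T_max/T_min = cosh(S/(2a)) = 1.627125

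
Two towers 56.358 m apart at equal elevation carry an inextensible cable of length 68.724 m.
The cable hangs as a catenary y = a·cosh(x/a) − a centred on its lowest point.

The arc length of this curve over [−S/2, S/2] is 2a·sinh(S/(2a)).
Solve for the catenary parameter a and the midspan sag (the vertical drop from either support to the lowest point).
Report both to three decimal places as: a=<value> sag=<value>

seed: a₀ = √(S³/(24(L−S))) = √(56.358³/(24·12.366)) = 24.559138
iter 1: u=1.147394  f(a)=+8.400e-01  f'(a)=-1.146e+00  a ← 24.559138 − (+8.400e-01/-1.146e+00) = 25.292108
iter 2: u=1.114142  f(a)=+3.907e-02  f'(a)=-1.042e+00  a ← 25.292108 − (+3.907e-02/-1.042e+00) = 25.329618
iter 3: u=1.112492  f(a)=+9.367e-05  f'(a)=-1.037e+00  a ← 25.329618 − (+9.367e-05/-1.037e+00) = 25.329708
iter 4: u=1.112488  f(a)=+5.411e-10  f'(a)=-1.037e+00  a ← 25.329708 − (+5.411e-10/-1.037e+00) = 25.329708
iter 5: u=1.112488  f(a)=-1.421e-14  f'(a)=-1.037e+00  a ← 25.329708 − (-1.421e-14/-1.037e+00) = 25.329708
converged: |Δa| < 1e-12 after 5 iterations
sag = a·(cosh(S/(2a)) − 1) = 25.329708·(cosh(1.112488) − 1) = 17.359180
T_max/T_min = cosh(S/(2a)) = 1.685329

a=25.330 sag=17.359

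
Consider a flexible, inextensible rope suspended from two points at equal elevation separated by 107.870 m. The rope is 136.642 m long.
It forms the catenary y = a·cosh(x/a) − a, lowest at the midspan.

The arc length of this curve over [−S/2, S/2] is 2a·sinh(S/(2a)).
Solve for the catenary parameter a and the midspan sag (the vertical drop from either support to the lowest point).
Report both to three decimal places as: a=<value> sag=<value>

seed: a₀ = √(S³/(24(L−S))) = √(107.870³/(24·28.772)) = 42.634421
iter 1: u=1.265058  f(a)=+2.392e+00  f'(a)=-1.578e+00  a ← 42.634421 − (+2.392e+00/-1.578e+00) = 44.149851
iter 2: u=1.221635  f(a)=+1.335e-01  f'(a)=-1.407e+00  a ← 44.149851 − (+1.335e-01/-1.407e+00) = 44.244715
iter 3: u=1.219016  f(a)=+4.697e-04  f'(a)=-1.397e+00  a ← 44.244715 − (+4.697e-04/-1.397e+00) = 44.245051
iter 4: u=1.219006  f(a)=+5.864e-09  f'(a)=-1.397e+00  a ← 44.245051 − (+5.864e-09/-1.397e+00) = 44.245051
iter 5: u=1.219006  f(a)=+0.000e+00  f'(a)=-1.397e+00  a ← 44.245051 − (+0.000e+00/-1.397e+00) = 44.245051
converged: |Δa| < 1e-12 after 5 iterations
sag = a·(cosh(S/(2a)) − 1) = 44.245051·(cosh(1.219006) − 1) = 37.151408
T_max/T_min = cosh(S/(2a)) = 1.839674

a=44.245 sag=37.151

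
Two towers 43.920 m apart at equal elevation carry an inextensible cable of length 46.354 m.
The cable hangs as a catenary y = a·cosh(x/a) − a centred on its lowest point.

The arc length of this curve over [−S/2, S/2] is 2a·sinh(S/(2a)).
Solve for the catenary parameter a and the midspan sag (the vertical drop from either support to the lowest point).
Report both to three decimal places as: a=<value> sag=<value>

seed: a₀ = √(S³/(24(L−S))) = √(43.920³/(24·2.434)) = 38.082688
iter 1: u=0.576640  f(a)=+4.079e-02  f'(a)=-1.321e-01  a ← 38.082688 − (+4.079e-02/-1.321e-01) = 38.391393
iter 2: u=0.572003  f(a)=+5.013e-04  f'(a)=-1.289e-01  a ← 38.391393 − (+5.013e-04/-1.289e-01) = 38.395282
iter 3: u=0.571945  f(a)=+7.780e-08  f'(a)=-1.289e-01  a ← 38.395282 − (+7.780e-08/-1.289e-01) = 38.395283
iter 4: u=0.571945  f(a)=+0.000e+00  f'(a)=-1.289e-01  a ← 38.395283 − (+0.000e+00/-1.289e-01) = 38.395283
converged: |Δa| < 1e-12 after 4 iterations
sag = a·(cosh(S/(2a)) − 1) = 38.395283·(cosh(0.571945) − 1) = 6.453029
T_max/T_min = cosh(S/(2a)) = 1.168068

a=38.395 sag=6.453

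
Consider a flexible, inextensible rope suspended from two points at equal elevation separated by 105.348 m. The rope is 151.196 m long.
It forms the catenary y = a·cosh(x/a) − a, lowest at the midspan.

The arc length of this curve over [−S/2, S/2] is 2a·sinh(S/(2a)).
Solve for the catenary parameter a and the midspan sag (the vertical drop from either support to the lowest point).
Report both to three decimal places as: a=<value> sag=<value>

a=34.542 sag=48.574

seed: a₀ = √(S³/(24(L−S))) = √(105.348³/(24·45.848)) = 32.596699
iter 1: u=1.615930  f(a)=+6.372e+00  f'(a)=-3.620e+00  a ← 32.596699 − (+6.372e+00/-3.620e+00) = 34.357149
iter 2: u=1.533131  f(a)=+5.526e-01  f'(a)=-3.017e+00  a ← 34.357149 − (+5.526e-01/-3.017e+00) = 34.540340
iter 3: u=1.524999  f(a)=+5.028e-03  f'(a)=-2.962e+00  a ← 34.540340 − (+5.028e-03/-2.962e+00) = 34.542037
iter 4: u=1.524925  f(a)=+4.247e-07  f'(a)=-2.961e+00  a ← 34.542037 − (+4.247e-07/-2.961e+00) = 34.542037
iter 5: u=1.524925  f(a)=-2.842e-14  f'(a)=-2.961e+00  a ← 34.542037 − (-2.842e-14/-2.961e+00) = 34.542037
converged: |Δa| < 1e-12 after 5 iterations
sag = a·(cosh(S/(2a)) − 1) = 34.542037·(cosh(1.524925) − 1) = 48.573605
T_max/T_min = cosh(S/(2a)) = 2.406217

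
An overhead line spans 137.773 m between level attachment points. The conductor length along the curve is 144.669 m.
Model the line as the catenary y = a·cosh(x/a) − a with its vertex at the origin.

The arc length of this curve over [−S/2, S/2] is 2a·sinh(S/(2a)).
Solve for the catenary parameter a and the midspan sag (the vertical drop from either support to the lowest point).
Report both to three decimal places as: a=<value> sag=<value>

seed: a₀ = √(S³/(24(L−S))) = √(137.773³/(24·6.896)) = 125.701924
iter 1: u=0.548015  f(a)=+1.043e-01  f'(a)=-1.131e-01  a ← 125.701924 − (+1.043e-01/-1.131e-01) = 126.624467
iter 2: u=0.544022  f(a)=+1.159e-03  f'(a)=-1.105e-01  a ← 126.624467 − (+1.159e-03/-1.105e-01) = 126.634953
iter 3: u=0.543977  f(a)=+1.468e-07  f'(a)=-1.105e-01  a ← 126.634953 − (+1.468e-07/-1.105e-01) = 126.634955
iter 4: u=0.543977  f(a)=+0.000e+00  f'(a)=-1.105e-01  a ← 126.634955 − (+0.000e+00/-1.105e-01) = 126.634955
converged: |Δa| < 1e-12 after 4 iterations
sag = a·(cosh(S/(2a)) − 1) = 126.634955·(cosh(0.543977) − 1) = 19.202940
T_max/T_min = cosh(S/(2a)) = 1.151640

a=126.635 sag=19.203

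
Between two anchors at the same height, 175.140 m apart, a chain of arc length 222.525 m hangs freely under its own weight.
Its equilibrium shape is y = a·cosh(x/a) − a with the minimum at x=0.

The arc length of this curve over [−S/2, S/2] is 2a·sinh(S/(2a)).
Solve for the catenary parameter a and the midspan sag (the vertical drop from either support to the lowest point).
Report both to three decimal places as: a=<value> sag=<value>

a=71.363 sag=60.819

seed: a₀ = √(S³/(24(L−S))) = √(175.140³/(24·47.385)) = 68.730888
iter 1: u=1.274100  f(a)=+3.998e+00  f'(a)=-1.616e+00  a ← 68.730888 − (+3.998e+00/-1.616e+00) = 71.204880
iter 2: u=1.229831  f(a)=+2.260e-01  f'(a)=-1.438e+00  a ← 71.204880 − (+2.260e-01/-1.438e+00) = 71.362046
iter 3: u=1.227123  f(a)=+8.180e-04  f'(a)=-1.428e+00  a ← 71.362046 − (+8.180e-04/-1.428e+00) = 71.362619
iter 4: u=1.227113  f(a)=+1.080e-08  f'(a)=-1.428e+00  a ← 71.362619 − (+1.080e-08/-1.428e+00) = 71.362619
iter 5: u=1.227113  f(a)=-2.842e-14  f'(a)=-1.428e+00  a ← 71.362619 − (-2.842e-14/-1.428e+00) = 71.362619
converged: |Δa| < 1e-12 after 5 iterations
sag = a·(cosh(S/(2a)) − 1) = 71.362619·(cosh(1.227113) − 1) = 60.818950
T_max/T_min = cosh(S/(2a)) = 1.852252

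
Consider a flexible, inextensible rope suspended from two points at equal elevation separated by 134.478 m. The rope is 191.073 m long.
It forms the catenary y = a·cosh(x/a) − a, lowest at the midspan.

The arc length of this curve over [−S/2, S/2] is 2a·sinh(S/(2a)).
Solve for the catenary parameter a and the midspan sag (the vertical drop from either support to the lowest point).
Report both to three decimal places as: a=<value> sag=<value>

seed: a₀ = √(S³/(24(L−S))) = √(134.478³/(24·56.595)) = 42.313818
iter 1: u=1.589055  f(a)=+7.590e+00  f'(a)=-3.414e+00  a ← 42.313818 − (+7.590e+00/-3.414e+00) = 44.536921
iter 2: u=1.509736  f(a)=+6.392e-01  f'(a)=-2.861e+00  a ← 44.536921 − (+6.392e-01/-2.861e+00) = 44.760315
iter 3: u=1.502201  f(a)=+5.454e-03  f'(a)=-2.813e+00  a ← 44.760315 − (+5.454e-03/-2.813e+00) = 44.762254
iter 4: u=1.502136  f(a)=+4.046e-07  f'(a)=-2.812e+00  a ← 44.762254 − (+4.046e-07/-2.812e+00) = 44.762254
iter 5: u=1.502136  f(a)=+2.842e-14  f'(a)=-2.812e+00  a ← 44.762254 − (+2.842e-14/-2.812e+00) = 44.762254
converged: |Δa| < 1e-12 after 5 iterations
sag = a·(cosh(S/(2a)) − 1) = 44.762254·(cosh(1.502136) − 1) = 60.740742
T_max/T_min = cosh(S/(2a)) = 2.356963

a=44.762 sag=60.741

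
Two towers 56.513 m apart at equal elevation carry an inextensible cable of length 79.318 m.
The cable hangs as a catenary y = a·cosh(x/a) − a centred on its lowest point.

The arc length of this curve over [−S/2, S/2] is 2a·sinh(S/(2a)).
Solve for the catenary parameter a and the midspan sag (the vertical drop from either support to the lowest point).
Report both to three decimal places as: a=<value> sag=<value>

seed: a₀ = √(S³/(24(L−S))) = √(56.513³/(24·22.805)) = 18.159416
iter 1: u=1.556025  f(a)=+2.925e+00  f'(a)=-3.175e+00  a ← 18.159416 − (+2.925e+00/-3.175e+00) = 19.080871
iter 2: u=1.480881  f(a)=+2.374e-01  f'(a)=-2.679e+00  a ← 19.080871 − (+2.374e-01/-2.679e+00) = 19.169504
iter 3: u=1.474034  f(a)=+1.869e-03  f'(a)=-2.637e+00  a ← 19.169504 − (+1.869e-03/-2.637e+00) = 19.170213
iter 4: u=1.473979  f(a)=+1.178e-07  f'(a)=-2.636e+00  a ← 19.170213 − (+1.178e-07/-2.636e+00) = 19.170213
iter 5: u=1.473979  f(a)=+0.000e+00  f'(a)=-2.636e+00  a ← 19.170213 − (+0.000e+00/-2.636e+00) = 19.170213
converged: |Δa| < 1e-12 after 5 iterations
sag = a·(cosh(S/(2a)) − 1) = 19.170213·(cosh(1.473979) − 1) = 24.879002
T_max/T_min = cosh(S/(2a)) = 2.297795

a=19.170 sag=24.879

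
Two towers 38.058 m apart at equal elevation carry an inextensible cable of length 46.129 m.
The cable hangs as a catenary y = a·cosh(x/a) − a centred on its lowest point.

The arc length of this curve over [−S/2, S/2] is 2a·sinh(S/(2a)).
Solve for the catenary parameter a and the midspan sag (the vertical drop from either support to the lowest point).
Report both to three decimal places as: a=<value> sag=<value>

seed: a₀ = √(S³/(24(L−S))) = √(38.058³/(24·8.071)) = 16.869400
iter 1: u=1.128019  f(a)=+5.293e-01  f'(a)=-1.084e+00  a ← 16.869400 − (+5.293e-01/-1.084e+00) = 17.357569
iter 2: u=1.096294  f(a)=+2.385e-02  f'(a)=-9.886e-01  a ← 17.357569 − (+2.385e-02/-9.886e-01) = 17.381690
iter 3: u=1.094773  f(a)=+5.345e-05  f'(a)=-9.842e-01  a ← 17.381690 − (+5.345e-05/-9.842e-01) = 17.381745
iter 4: u=1.094769  f(a)=+2.699e-10  f'(a)=-9.842e-01  a ← 17.381745 − (+2.699e-10/-9.842e-01) = 17.381745
iter 5: u=1.094769  f(a)=+7.105e-15  f'(a)=-9.842e-01  a ← 17.381745 − (+7.105e-15/-9.842e-01) = 17.381745
converged: |Δa| < 1e-12 after 5 iterations
sag = a·(cosh(S/(2a)) − 1) = 17.381745·(cosh(1.094769) − 1) = 11.498979
T_max/T_min = cosh(S/(2a)) = 1.661555

a=17.382 sag=11.499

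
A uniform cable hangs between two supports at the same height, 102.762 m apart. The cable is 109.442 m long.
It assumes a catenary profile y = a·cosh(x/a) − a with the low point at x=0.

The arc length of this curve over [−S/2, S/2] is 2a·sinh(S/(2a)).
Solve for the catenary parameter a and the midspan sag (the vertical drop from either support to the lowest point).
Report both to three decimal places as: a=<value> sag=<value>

seed: a₀ = √(S³/(24(L−S))) = √(102.762³/(24·6.680)) = 82.272552
iter 1: u=0.624522  f(a)=+1.315e-01  f'(a)=-1.688e-01  a ← 82.272552 − (+1.315e-01/-1.688e-01) = 83.051451
iter 2: u=0.618665  f(a)=+1.891e-03  f'(a)=-1.640e-01  a ← 83.051451 − (+1.891e-03/-1.640e-01) = 83.062980
iter 3: u=0.618579  f(a)=+4.035e-07  f'(a)=-1.639e-01  a ← 83.062980 − (+4.035e-07/-1.639e-01) = 83.062982
iter 4: u=0.618579  f(a)=+2.842e-14  f'(a)=-1.639e-01  a ← 83.062982 − (+2.842e-14/-1.639e-01) = 83.062982
converged: |Δa| < 1e-12 after 4 iterations
sag = a·(cosh(S/(2a)) − 1) = 83.062982·(cosh(0.618579) − 1) = 16.404836
T_max/T_min = cosh(S/(2a)) = 1.197499

a=83.063 sag=16.405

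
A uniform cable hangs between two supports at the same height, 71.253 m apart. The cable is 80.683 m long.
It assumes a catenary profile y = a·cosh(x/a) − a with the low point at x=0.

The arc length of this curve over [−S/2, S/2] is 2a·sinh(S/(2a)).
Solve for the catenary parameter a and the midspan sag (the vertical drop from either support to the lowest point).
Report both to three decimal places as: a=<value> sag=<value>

seed: a₀ = √(S³/(24(L−S))) = √(71.253³/(24·9.430)) = 39.980044
iter 1: u=0.891107  f(a)=+3.816e-01  f'(a)=-5.103e-01  a ← 39.980044 − (+3.816e-01/-5.103e-01) = 40.727805
iter 2: u=0.874746  f(a)=+1.097e-02  f'(a)=-4.813e-01  a ← 40.727805 − (+1.097e-02/-4.813e-01) = 40.750592
iter 3: u=0.874257  f(a)=+9.657e-06  f'(a)=-4.805e-01  a ← 40.750592 − (+9.657e-06/-4.805e-01) = 40.750612
iter 4: u=0.874257  f(a)=+7.489e-12  f'(a)=-4.805e-01  a ← 40.750612 − (+7.489e-12/-4.805e-01) = 40.750612
converged: |Δa| < 1e-12 after 4 iterations
sag = a·(cosh(S/(2a)) − 1) = 40.750612·(cosh(0.874257) − 1) = 16.590900
T_max/T_min = cosh(S/(2a)) = 1.407133

a=40.751 sag=16.591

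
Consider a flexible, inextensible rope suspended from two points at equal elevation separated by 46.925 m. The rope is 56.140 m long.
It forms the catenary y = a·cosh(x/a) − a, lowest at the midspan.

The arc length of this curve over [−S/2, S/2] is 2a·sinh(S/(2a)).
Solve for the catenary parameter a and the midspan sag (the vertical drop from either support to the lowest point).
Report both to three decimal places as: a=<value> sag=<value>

a=22.225 sag=13.578

seed: a₀ = √(S³/(24(L−S))) = √(46.925³/(24·9.215)) = 21.614895
iter 1: u=1.085478  f(a)=+5.584e-01  f'(a)=-9.574e-01  a ← 21.614895 − (+5.584e-01/-9.574e-01) = 22.198083
iter 2: u=1.056961  f(a)=+2.340e-02  f'(a)=-8.787e-01  a ← 22.198083 − (+2.340e-02/-8.787e-01) = 22.224708
iter 3: u=1.055694  f(a)=+4.505e-05  f'(a)=-8.753e-01  a ← 22.224708 − (+4.505e-05/-8.753e-01) = 22.224759
iter 4: u=1.055692  f(a)=+1.678e-10  f'(a)=-8.753e-01  a ← 22.224759 − (+1.678e-10/-8.753e-01) = 22.224759
iter 5: u=1.055692  f(a)=-7.105e-15  f'(a)=-8.753e-01  a ← 22.224759 − (-7.105e-15/-8.753e-01) = 22.224759
converged: |Δa| < 1e-12 after 5 iterations
sag = a·(cosh(S/(2a)) − 1) = 22.224759·(cosh(1.055692) − 1) = 13.578381
T_max/T_min = cosh(S/(2a)) = 1.610957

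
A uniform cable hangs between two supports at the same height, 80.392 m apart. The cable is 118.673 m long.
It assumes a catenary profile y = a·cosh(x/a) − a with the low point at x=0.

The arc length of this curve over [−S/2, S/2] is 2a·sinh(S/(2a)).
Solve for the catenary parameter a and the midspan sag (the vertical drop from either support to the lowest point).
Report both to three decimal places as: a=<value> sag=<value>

a=25.322 sag=39.192

seed: a₀ = √(S³/(24(L−S))) = √(80.392³/(24·38.281)) = 23.780555
iter 1: u=1.690289  f(a)=+5.856e+00  f'(a)=-4.238e+00  a ← 23.780555 − (+5.856e+00/-4.238e+00) = 25.162163
iter 2: u=1.597478  f(a)=+5.491e-01  f'(a)=-3.478e+00  a ← 25.162163 − (+5.491e-01/-3.478e+00) = 25.320058
iter 3: u=1.587516  f(a)=+5.931e-03  f'(a)=-3.403e+00  a ← 25.320058 − (+5.931e-03/-3.403e+00) = 25.321801
iter 4: u=1.587407  f(a)=+7.086e-07  f'(a)=-3.402e+00  a ← 25.321801 − (+7.086e-07/-3.402e+00) = 25.321802
iter 5: u=1.587407  f(a)=+0.000e+00  f'(a)=-3.402e+00  a ← 25.321802 − (+0.000e+00/-3.402e+00) = 25.321802
converged: |Δa| < 1e-12 after 5 iterations
sag = a·(cosh(S/(2a)) − 1) = 25.321802·(cosh(1.587407) − 1) = 39.191870
T_max/T_min = cosh(S/(2a)) = 2.547752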